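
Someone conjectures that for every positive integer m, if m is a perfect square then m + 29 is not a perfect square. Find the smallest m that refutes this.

m = 196

Check each positive integer m in order until m is a perfect square but m + 29 is a perfect square.
The first 13 eligible values, up to m = 169, all satisfy the conclusion.
m = 196: 196 = 14² and 196 + 29 = 225 = 15².
Hence m = 196 is a counterexample.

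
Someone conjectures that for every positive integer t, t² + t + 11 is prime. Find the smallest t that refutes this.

We need the least positive integer t for which t² + t + 11 is not prime.
For t = 1, 2, 3, 4, 5, 6, 7, 8, 9 the conclusion holds.
t = 10: t² + t + 11 = 121 = 11 × 11, composite.

t = 10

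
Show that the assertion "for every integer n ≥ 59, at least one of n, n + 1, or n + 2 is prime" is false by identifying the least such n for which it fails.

n = 62

A counterexample is any integer n ≥ 59 such that n, n + 1, n + 2 are all composite; we check each in order.
For n = 59, 60, 61 the conclusion holds.
n = 62: 62 = 2 × 31; 63 = 3 × 21; 64 = 2 × 32 — all composite.
Thus n = 62 disproves the claim, and no smaller n works.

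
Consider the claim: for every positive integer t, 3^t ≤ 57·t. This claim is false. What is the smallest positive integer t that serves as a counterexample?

Check each positive integer t in order until 3^t > 57·t.
The first 5 eligible values, up to t = 5, all satisfy the conclusion.
t = 6: 3^t = 729 and 57·t = 342, so 729 > 342.

t = 6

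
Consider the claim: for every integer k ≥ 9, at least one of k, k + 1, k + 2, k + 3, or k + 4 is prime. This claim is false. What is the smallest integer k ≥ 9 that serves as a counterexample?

k = 24

For k = 9, 10, 11, 12, …, 21, 22, 23 the conclusion holds.
k = 24: 24 = 2 × 12; 25 = 5 × 5; 26 = 2 × 13; 27 = 3 × 9; 28 = 2 × 14 — all composite.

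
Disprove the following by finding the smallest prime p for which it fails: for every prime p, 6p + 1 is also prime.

p = 19

Check each prime p in order until 6p + 1 is not prime.
p = 2: 6p + 1 = 13, prime.
p = 3: 6p + 1 = 19, prime.
p = 5: 6p + 1 = 31, prime.
p = 7: 6p + 1 = 43, prime.
p = 11: 6p + 1 = 67, prime.
p = 13: 6p + 1 = 79, prime.
p = 17: 6p + 1 = 103, prime.
p = 19: 6p + 1 = 115 = 5 × 23, not prime.
So p = 19 is the smallest counterexample.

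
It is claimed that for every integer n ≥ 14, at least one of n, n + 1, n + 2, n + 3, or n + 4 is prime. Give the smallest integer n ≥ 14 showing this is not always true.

Check each integer n ≥ 14 in order until n, n + 1, n + 2, n + 3, n + 4 are all composite.
The first 10 eligible values, up to n = 23, all satisfy the conclusion.
n = 24: 24 = 2 × 12; 25 = 5 × 5; 26 = 2 × 13; 27 = 3 × 9; 28 = 2 × 14 — all composite.

n = 24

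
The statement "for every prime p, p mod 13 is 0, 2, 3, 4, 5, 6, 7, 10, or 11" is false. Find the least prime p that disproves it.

p = 47

For p = 2, 3, 5, 7, …, 37, 41, 43 the conclusion holds.
p = 47: 47 mod 13 = 8 — not in {0, 2, 3, 4, 5, 6, 7, 10, 11}.
Hence p = 47 is a counterexample.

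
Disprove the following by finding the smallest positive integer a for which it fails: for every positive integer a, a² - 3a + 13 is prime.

Check each positive integer a in order until a² - 3a + 13 is not prime.
The first 11 eligible values, up to a = 11, all satisfy the conclusion.
a = 12: a² - 3a + 13 = 121 = 11 × 11, composite.

a = 12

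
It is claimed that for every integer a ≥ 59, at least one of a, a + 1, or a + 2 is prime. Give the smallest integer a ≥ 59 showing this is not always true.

A counterexample is any integer a ≥ 59 such that a, a + 1, a + 2 are all composite; we check each in order.
a = 59: 59 is prime.
a = 60: 61 is prime.
a = 61: 61 is prime.
a = 62: 62 = 2 × 31; 63 = 3 × 21; 64 = 2 × 32 — all composite.

a = 62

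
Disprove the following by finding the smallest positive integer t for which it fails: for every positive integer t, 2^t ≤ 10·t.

t = 6

t = 1: 2^t = 2 and 10·t = 10, so 2 ≤ 10.
t = 2: 2^t = 4 and 10·t = 20, so 4 ≤ 20.
t = 3: 2^t = 8 and 10·t = 30, so 8 ≤ 30.
t = 4: 2^t = 16 and 10·t = 40, so 16 ≤ 40.
t = 5: 2^t = 32 and 10·t = 50, so 32 ≤ 50.
t = 6: 2^t = 64 and 10·t = 60, so 64 > 60.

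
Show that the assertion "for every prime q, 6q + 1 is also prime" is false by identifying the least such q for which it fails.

q = 19

We need the least prime q for which 6q + 1 is not prime.
For q = 2, 3, 5, 7, 11, 13, 17 the conclusion holds.
q = 19: 6q + 1 = 115 = 5 × 23, not prime.
Thus q = 19 disproves the claim, and no smaller q works.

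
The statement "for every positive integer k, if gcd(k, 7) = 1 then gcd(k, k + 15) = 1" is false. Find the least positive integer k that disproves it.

k = 3

Check each positive integer k in order until gcd(k, 7) = 1 but gcd(k, k + 15) > 1.
For k = 1, 2 the conclusion holds.
k = 3: gcd(3, 18) = 3.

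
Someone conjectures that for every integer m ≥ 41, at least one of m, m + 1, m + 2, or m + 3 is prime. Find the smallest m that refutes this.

m = 48

A counterexample is any integer m ≥ 41 such that m, m + 1, m + 2, m + 3 are all composite; we check each in order.
The first 7 eligible values, up to m = 47, all satisfy the conclusion.
m = 48: 48 = 2 × 24; 49 = 7 × 7; 50 = 2 × 25; 51 = 3 × 17 — all composite.
Hence m = 48 is a counterexample.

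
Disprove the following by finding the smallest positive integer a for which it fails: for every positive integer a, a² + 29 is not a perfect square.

A counterexample is any positive integer a such that a² + 29 is a perfect square; we check each in order.
For a = 1, 2, 3, 4, …, 11, 12, 13 the conclusion holds.
a = 14: 14² + 29 = 225 = 15², a perfect square.
Thus a = 14 disproves the claim, and no smaller a works.

a = 14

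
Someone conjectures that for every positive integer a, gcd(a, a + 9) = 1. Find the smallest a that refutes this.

We need the least positive integer a for which gcd(a, a + 9) > 1.
For a = 1, 2 the conclusion holds.
a = 3: gcd(3, 12) = 3.

a = 3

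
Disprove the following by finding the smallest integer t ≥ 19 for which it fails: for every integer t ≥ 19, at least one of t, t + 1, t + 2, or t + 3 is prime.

For t = 19, 20, 21, 22, 23 the conclusion holds.
t = 24: 24 = 2 × 12; 25 = 5 × 5; 26 = 2 × 13; 27 = 3 × 9 — all composite.

t = 24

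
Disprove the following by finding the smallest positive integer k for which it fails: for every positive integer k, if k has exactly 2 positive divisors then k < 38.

Check each positive integer k in order until k has exactly 2 positive divisors but the claim fails.
For k = 2, 3, 5, 7, …, 29, 31, 37 the conclusion holds.
k = 41: τ(41) = 2; 41 ≥ 38.

k = 41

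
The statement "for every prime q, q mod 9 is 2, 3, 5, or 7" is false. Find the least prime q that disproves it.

q = 13

We need the least prime q for which the claim fails.
The first 5 eligible values, up to q = 11, all satisfy the conclusion.
q = 13: 13 mod 9 = 4 — not in {2, 3, 5, 7}.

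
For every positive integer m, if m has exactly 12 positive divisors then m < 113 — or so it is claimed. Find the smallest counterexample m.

A counterexample is any positive integer m such that m has exactly 12 positive divisors but the claim fails; we check each in order.
m = 60: τ(60) = 12; 60 < 113.
m = 72: τ(72) = 12; 72 < 113.
m = 84: τ(84) = 12; 84 < 113.
m = 90: τ(90) = 12; 90 < 113.
m = 96: τ(96) = 12; 96 < 113.
m = 108: τ(108) = 12; 108 < 113.
m = 126: τ(126) = 12; 126 ≥ 113.
Thus m = 126 disproves the claim, and no smaller m works.

m = 126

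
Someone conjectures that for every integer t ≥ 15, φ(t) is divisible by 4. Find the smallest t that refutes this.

We need the least integer t ≥ 15 for which φ(t) is not divisible by 4.
For t = 15, 16, 17 the conclusion holds.
t = 18: φ(18) = 6; 6 mod 4 = 2.

t = 18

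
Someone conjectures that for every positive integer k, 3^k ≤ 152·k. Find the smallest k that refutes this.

k = 7

The first 6 eligible values, up to k = 6, all satisfy the conclusion.
k = 7: 3^k = 2187 and 152·k = 1064, so 2187 > 1064.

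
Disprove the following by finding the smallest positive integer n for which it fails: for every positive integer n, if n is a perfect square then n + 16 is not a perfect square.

n = 9

n = 1: 1 + 16 = 17, not a perfect square.
n = 4: 4 + 16 = 20, not a perfect square.
n = 9: 9 = 3² and 9 + 16 = 25 = 5².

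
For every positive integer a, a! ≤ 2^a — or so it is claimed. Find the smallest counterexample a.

Check each positive integer a in order until a! > 2^a.
a = 1: a! = 1 and 2^a = 2, so 1 ≤ 2.
a = 2: a! = 2 and 2^a = 4, so 2 ≤ 4.
a = 3: a! = 6 and 2^a = 8, so 6 ≤ 8.
a = 4: a! = 24 and 2^a = 16, so 24 > 16.

a = 4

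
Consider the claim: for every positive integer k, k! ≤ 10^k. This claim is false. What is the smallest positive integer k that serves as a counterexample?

We need the least positive integer k for which k! > 10^k.
For k = 1, 2, 3, 4, …, 22, 23, 24 the conclusion holds.
k = 25: k! = 15511210043330985984000000 and 10^k = 10000000000000000000000000, so 15511210043330985984000000 > 10000000000000000000000000.

k = 25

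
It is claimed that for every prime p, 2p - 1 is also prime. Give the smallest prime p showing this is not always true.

A counterexample is any prime p such that 2p - 1 is not prime; we check each in order.
For p = 2, 3 the conclusion holds.
p = 5: 2p - 1 = 9 = 3 × 3, not prime.

p = 5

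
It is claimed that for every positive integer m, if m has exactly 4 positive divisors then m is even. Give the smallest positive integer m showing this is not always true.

m = 15

A counterexample is any positive integer m such that m has exactly 4 positive divisors but m is odd; we check each in order.
The first 4 eligible values, up to m = 14, all satisfy the conclusion.
m = 15: divisors of 15: 1, 3, 5, 15; 15 is odd.
Hence m = 15 is a counterexample.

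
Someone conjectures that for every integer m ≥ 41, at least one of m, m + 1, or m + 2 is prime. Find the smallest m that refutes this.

m = 44

A counterexample is any integer m ≥ 41 such that m, m + 1, m + 2 are all composite; we check each in order.
m = 41: 41 is prime.
m = 42: 43 is prime.
m = 43: 43 is prime.
m = 44: 44 = 2 × 22; 45 = 3 × 15; 46 = 2 × 23 — all composite.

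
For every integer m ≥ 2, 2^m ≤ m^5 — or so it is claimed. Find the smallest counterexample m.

Check each integer m ≥ 2 in order until 2^m > m^5.
For m = 2, 3, 4, 5, …, 20, 21, 22 the conclusion holds.
m = 23: 2^m = 8388608 and m^5 = 6436343, so 8388608 > 6436343.
Hence m = 23 is a counterexample.

m = 23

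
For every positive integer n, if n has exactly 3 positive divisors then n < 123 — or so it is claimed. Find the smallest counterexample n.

For n = 4, 9, 25, 49, 121 the conclusion holds.
n = 169: τ(169) = 3; 169 ≥ 123.

n = 169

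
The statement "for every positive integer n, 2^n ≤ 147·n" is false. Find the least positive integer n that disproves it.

n = 11

A counterexample is any positive integer n such that 2^n > 147·n; we check each in order.
The first 10 eligible values, up to n = 10, all satisfy the conclusion.
n = 11: 2^n = 2048 and 147·n = 1617, so 2048 > 1617.
So n = 11 is the smallest counterexample.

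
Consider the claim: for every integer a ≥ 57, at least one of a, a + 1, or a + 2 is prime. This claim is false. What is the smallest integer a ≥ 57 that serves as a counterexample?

a = 62

Check each integer a ≥ 57 in order until a, a + 1, a + 2 are all composite.
For a = 57, 58, 59, 60, 61 the conclusion holds.
a = 62: 62 = 2 × 31; 63 = 3 × 21; 64 = 2 × 32 — all composite.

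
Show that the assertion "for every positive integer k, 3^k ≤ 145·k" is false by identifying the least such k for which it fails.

A counterexample is any positive integer k such that 3^k > 145·k; we check each in order.
The first 6 eligible values, up to k = 6, all satisfy the conclusion.
k = 7: 3^k = 2187 and 145·k = 1015, so 2187 > 1015.
So k = 7 is the smallest counterexample.

k = 7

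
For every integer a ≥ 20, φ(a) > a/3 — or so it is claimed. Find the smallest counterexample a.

a = 24

A counterexample is any integer a ≥ 20 such that the claim fails; we check each in order.
For a = 20, 21, 22, 23 the conclusion holds.
a = 24: φ(24) = 8 and 24/3 = 8, so φ(24) ≤ 24/3.
Thus a = 24 disproves the claim, and no smaller a works.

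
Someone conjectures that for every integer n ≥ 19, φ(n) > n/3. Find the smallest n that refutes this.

Check each integer n ≥ 19 in order until the claim fails.
The first 5 eligible values, up to n = 23, all satisfy the conclusion.
n = 24: φ(24) = 8 and 24/3 = 8, so φ(24) ≤ 24/3.

n = 24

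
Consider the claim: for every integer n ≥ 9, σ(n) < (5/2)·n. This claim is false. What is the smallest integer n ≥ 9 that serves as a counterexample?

A counterexample is any integer n ≥ 9 such that the claim fails; we check each in order.
For n = 9, 10, 11, 12, …, 21, 22, 23 the conclusion holds.
n = 24: σ(24) = 60; 60 ≥ 60.
Thus n = 24 disproves the claim, and no smaller n works.

n = 24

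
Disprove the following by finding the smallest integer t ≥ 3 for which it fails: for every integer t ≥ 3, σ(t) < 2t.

Check each integer t ≥ 3 in order until the claim fails.
t = 3: σ(3) = 4; 4 < 6.
t = 4: σ(4) = 7; 7 < 8.
t = 5: σ(5) = 6; 6 < 10.
t = 6: σ(6) = 12; 12 ≥ 12.
Thus t = 6 disproves the claim, and no smaller t works.

t = 6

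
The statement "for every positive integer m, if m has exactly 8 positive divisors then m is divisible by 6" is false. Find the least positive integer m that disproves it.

m = 24: τ(24) = 8; 24 mod 6 = 0.
m = 30: τ(30) = 8; 30 mod 6 = 0.
m = 40: τ(40) = 8; 40 mod 6 = 4.
So m = 40 is the smallest counterexample.

m = 40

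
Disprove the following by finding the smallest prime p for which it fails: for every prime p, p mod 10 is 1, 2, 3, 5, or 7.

p = 19

Check each prime p in order until the claim fails.
For p = 2, 3, 5, 7, 11, 13, 17 the conclusion holds.
p = 19: 19 mod 10 = 9 — not in {1, 2, 3, 5, 7}.
Thus p = 19 disproves the claim, and no smaller p works.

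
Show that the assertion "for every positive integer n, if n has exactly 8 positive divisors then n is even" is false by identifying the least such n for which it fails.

n = 105

A counterexample is any positive integer n such that n has exactly 8 positive divisors but n is odd; we check each in order.
For n = 24, 30, 40, 42, …, 88, 102, 104 the conclusion holds.
n = 105: divisors of 105: 1, 3, 5, 7, 15, 21, 35, 105; 105 is odd.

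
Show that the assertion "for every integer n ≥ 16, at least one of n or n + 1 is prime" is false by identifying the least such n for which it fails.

The first 4 eligible values, up to n = 19, all satisfy the conclusion.
n = 20: 20 = 2 × 10; 21 = 3 × 7 — both composite.
So n = 20 is the smallest counterexample.

n = 20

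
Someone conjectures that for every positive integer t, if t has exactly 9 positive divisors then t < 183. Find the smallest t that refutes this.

t = 196

t = 36: τ(36) = 9; 36 < 183.
t = 100: τ(100) = 9; 100 < 183.
t = 196: τ(196) = 9; 196 ≥ 183.
Hence t = 196 is a counterexample.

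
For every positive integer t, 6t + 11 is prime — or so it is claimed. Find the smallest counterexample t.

For t = 1, 2, 3 the conclusion holds.
t = 4: 6t + 11 = 35 = 5 × 7, composite.

t = 4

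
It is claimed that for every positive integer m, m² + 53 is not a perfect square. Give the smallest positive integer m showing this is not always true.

m = 26

Check each positive integer m in order until m² + 53 is a perfect square.
The first 25 eligible values, up to m = 25, all satisfy the conclusion.
m = 26: 26² + 53 = 729 = 27², a perfect square.
Thus m = 26 disproves the claim, and no smaller m works.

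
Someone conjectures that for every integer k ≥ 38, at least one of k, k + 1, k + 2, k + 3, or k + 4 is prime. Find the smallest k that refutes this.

k = 48

Check each integer k ≥ 38 in order until k, k + 1, k + 2, k + 3, k + 4 are all composite.
For k = 38, 39, 40, 41, 42, 43, 44, 45, 46, 47 the conclusion holds.
k = 48: 48 = 2 × 24; 49 = 7 × 7; 50 = 2 × 25; 51 = 3 × 17; 52 = 2 × 26 — all composite.
So k = 48 is the smallest counterexample.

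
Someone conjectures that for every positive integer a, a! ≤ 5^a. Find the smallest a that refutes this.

For a = 1, 2, 3, 4, …, 9, 10, 11 the conclusion holds.
a = 12: a! = 479001600 and 5^a = 244140625, so 479001600 > 244140625.
So a = 12 is the smallest counterexample.

a = 12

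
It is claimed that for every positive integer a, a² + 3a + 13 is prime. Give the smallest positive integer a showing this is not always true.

a = 9

Check each positive integer a in order until a² + 3a + 13 is not prime.
For a = 1, 2, 3, 4, 5, 6, 7, 8 the conclusion holds.
a = 9: a² + 3a + 13 = 121 = 11 × 11, composite.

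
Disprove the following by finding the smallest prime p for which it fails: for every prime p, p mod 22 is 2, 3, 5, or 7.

p = 2: 2 mod 22 = 2.
p = 3: 3 mod 22 = 3.
p = 5: 5 mod 22 = 5.
p = 7: 7 mod 22 = 7.
p = 11: 11 mod 22 = 11 — not in {2, 3, 5, 7}.

p = 11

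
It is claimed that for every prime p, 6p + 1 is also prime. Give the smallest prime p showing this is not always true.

p = 19

A counterexample is any prime p such that 6p + 1 is not prime; we check each in order.
p = 2: 6p + 1 = 13, prime.
p = 3: 6p + 1 = 19, prime.
p = 5: 6p + 1 = 31, prime.
p = 7: 6p + 1 = 43, prime.
p = 11: 6p + 1 = 67, prime.
p = 13: 6p + 1 = 79, prime.
p = 17: 6p + 1 = 103, prime.
p = 19: 6p + 1 = 115 = 5 × 23, not prime.
Hence p = 19 is a counterexample.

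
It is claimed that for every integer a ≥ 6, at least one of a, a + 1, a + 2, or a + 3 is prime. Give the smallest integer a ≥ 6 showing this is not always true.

a = 24

A counterexample is any integer a ≥ 6 such that a, a + 1, a + 2, a + 3 are all composite; we check each in order.
The first 18 eligible values, up to a = 23, all satisfy the conclusion.
a = 24: 24 = 2 × 12; 25 = 5 × 5; 26 = 2 × 13; 27 = 3 × 9 — all composite.
Thus a = 24 disproves the claim, and no smaller a works.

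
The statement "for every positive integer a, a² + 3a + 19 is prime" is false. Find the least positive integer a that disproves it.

a = 15

A counterexample is any positive integer a such that a² + 3a + 19 is not prime; we check each in order.
The first 14 eligible values, up to a = 14, all satisfy the conclusion.
a = 15: a² + 3a + 19 = 289 = 17 × 17, composite.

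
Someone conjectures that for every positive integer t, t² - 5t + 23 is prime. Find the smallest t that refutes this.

We need the least positive integer t for which t² - 5t + 23 is not prime.
The first 18 eligible values, up to t = 18, all satisfy the conclusion.
t = 19: t² - 5t + 23 = 289 = 17 × 17, composite.

t = 19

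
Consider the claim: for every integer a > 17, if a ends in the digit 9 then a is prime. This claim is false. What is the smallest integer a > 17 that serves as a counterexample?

Check each integer a > 17 in order until a ends in the digit 9 but a is not prime.
For a = 19, 29 the conclusion holds.
a = 39: 39 ends in 9; 39 = 3 × 13, composite.
So a = 39 is the smallest counterexample.

a = 39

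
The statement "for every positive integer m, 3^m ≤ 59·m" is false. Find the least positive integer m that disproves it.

Check each positive integer m in order until 3^m > 59·m.
The first 5 eligible values, up to m = 5, all satisfy the conclusion.
m = 6: 3^m = 729 and 59·m = 354, so 729 > 354.
Thus m = 6 disproves the claim, and no smaller m works.

m = 6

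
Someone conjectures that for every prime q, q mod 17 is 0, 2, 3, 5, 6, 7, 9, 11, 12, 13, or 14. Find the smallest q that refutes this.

For q = 2, 3, 5, 7, …, 43, 47, 53 the conclusion holds.
q = 59: 59 mod 17 = 8 — not in {0, 2, 3, 5, 6, 7, 9, 11, 12, 13, 14}.

q = 59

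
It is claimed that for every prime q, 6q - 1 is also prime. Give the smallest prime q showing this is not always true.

We need the least prime q for which 6q - 1 is not prime.
The first 4 eligible values, up to q = 7, all satisfy the conclusion.
q = 11: 6q - 1 = 65 = 5 × 13, not prime.
So q = 11 is the smallest counterexample.

q = 11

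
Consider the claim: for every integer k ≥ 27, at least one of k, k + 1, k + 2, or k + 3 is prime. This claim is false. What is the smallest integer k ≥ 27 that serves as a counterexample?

k = 32

A counterexample is any integer k ≥ 27 such that k, k + 1, k + 2, k + 3 are all composite; we check each in order.
For k = 27, 28, 29, 30, 31 the conclusion holds.
k = 32: 32 = 2 × 16; 33 = 3 × 11; 34 = 2 × 17; 35 = 5 × 7 — all composite.
Hence k = 32 is a counterexample.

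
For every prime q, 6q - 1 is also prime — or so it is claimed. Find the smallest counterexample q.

q = 11

A counterexample is any prime q such that 6q - 1 is not prime; we check each in order.
For q = 2, 3, 5, 7 the conclusion holds.
q = 11: 6q - 1 = 65 = 5 × 13, not prime.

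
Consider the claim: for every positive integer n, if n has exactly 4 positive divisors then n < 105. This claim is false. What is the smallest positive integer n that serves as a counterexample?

n = 106

A counterexample is any positive integer n such that n has exactly 4 positive divisors but the claim fails; we check each in order.
The first 32 eligible values, up to n = 95, all satisfy the conclusion.
n = 106: τ(106) = 4; 106 ≥ 105.
Hence n = 106 is a counterexample.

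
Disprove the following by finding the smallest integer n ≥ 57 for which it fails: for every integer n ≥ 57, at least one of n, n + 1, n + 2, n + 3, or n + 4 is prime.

n = 62

n = 57: 59 is prime.
n = 58: 59 is prime.
n = 59: 59 is prime.
n = 60: 61 is prime.
n = 61: 61 is prime.
n = 62: 62 = 2 × 31; 63 = 3 × 21; 64 = 2 × 32; 65 = 5 × 13; 66 = 2 × 33 — all composite.
Thus n = 62 disproves the claim, and no smaller n works.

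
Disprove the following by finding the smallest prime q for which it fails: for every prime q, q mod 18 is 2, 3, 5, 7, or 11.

We need the least prime q for which the claim fails.
For q = 2, 3, 5, 7, 11 the conclusion holds.
q = 13: 13 mod 18 = 13 — not in {2, 3, 5, 7, 11}.
Hence q = 13 is a counterexample.

q = 13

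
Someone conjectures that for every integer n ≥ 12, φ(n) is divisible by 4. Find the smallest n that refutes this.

n = 14

n = 12: φ(12) = 4; 4 mod 4 = 0.
n = 13: φ(13) = 12; 12 mod 4 = 0.
n = 14: φ(14) = 6; 6 mod 4 = 2.
Thus n = 14 disproves the claim, and no smaller n works.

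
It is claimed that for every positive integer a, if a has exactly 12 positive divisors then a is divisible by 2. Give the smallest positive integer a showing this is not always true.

a = 315

A counterexample is any positive integer a such that a has exactly 12 positive divisors but a is not divisible by 2; we check each in order.
The first 24 eligible values, up to a = 308, all satisfy the conclusion.
a = 315: τ(315) = 12; 315 mod 2 = 1.
So a = 315 is the smallest counterexample.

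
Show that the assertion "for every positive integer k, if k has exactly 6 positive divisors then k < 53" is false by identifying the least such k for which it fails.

k = 63

We need the least positive integer k for which k has exactly 6 positive divisors but the claim fails.
For k = 12, 18, 20, 28, 32, 44, 45, 50, 52 the conclusion holds.
k = 63: τ(63) = 6; 63 ≥ 53.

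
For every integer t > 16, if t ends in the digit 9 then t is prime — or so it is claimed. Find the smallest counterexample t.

t = 39

t = 19: 19 ends in 9 and is prime.
t = 29: 29 ends in 9 and is prime.
t = 39: 39 ends in 9; 39 = 3 × 13, composite.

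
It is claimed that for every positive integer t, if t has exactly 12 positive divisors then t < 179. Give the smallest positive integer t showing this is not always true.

t = 198

A counterexample is any positive integer t such that t has exactly 12 positive divisors but the claim fails; we check each in order.
For t = 60, 72, 84, 90, …, 150, 156, 160 the conclusion holds.
t = 198: τ(198) = 12; 198 ≥ 179.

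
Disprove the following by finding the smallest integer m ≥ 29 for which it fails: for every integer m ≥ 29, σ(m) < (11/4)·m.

Check each integer m ≥ 29 in order until the claim fails.
For m = 29, 30, 31, 32, …, 57, 58, 59 the conclusion holds.
m = 60: σ(60) = 168; 168 ≥ 165.

m = 60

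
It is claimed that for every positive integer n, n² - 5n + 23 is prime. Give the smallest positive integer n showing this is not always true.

For n = 1, 2, 3, 4, …, 16, 17, 18 the conclusion holds.
n = 19: n² - 5n + 23 = 289 = 17 × 17, composite.
Hence n = 19 is a counterexample.

n = 19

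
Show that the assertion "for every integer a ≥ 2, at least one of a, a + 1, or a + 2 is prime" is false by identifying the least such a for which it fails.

The first 6 eligible values, up to a = 7, all satisfy the conclusion.
a = 8: 8 = 2 × 4; 9 = 3 × 3; 10 = 2 × 5 — all composite.
Hence a = 8 is a counterexample.

a = 8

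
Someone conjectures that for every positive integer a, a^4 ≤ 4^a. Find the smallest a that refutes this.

a = 3

For a = 1, 2 the conclusion holds.
a = 3: a^4 = 81 and 4^a = 64, so 81 > 64.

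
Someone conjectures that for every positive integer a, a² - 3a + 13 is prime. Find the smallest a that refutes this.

a = 12

Check each positive integer a in order until a² - 3a + 13 is not prime.
For a = 1, 2, 3, 4, …, 9, 10, 11 the conclusion holds.
a = 12: a² - 3a + 13 = 121 = 11 × 11, composite.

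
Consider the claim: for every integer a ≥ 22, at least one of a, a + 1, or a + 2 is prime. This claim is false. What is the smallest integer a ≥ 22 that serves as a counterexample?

a = 22: 23 is prime.
a = 23: 23 is prime.
a = 24: 24 = 2 × 12; 25 = 5 × 5; 26 = 2 × 13 — all composite.
Hence a = 24 is a counterexample.

a = 24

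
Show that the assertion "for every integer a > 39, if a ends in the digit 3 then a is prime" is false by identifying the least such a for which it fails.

Check each integer a > 39 in order until a ends in the digit 3 but a is not prime.
For a = 43, 53 the conclusion holds.
a = 63: 63 ends in 3; 63 = 3 × 21, composite.
So a = 63 is the smallest counterexample.

a = 63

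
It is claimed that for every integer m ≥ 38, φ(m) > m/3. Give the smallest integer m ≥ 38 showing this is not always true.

m = 42

A counterexample is any integer m ≥ 38 such that the claim fails; we check each in order.
For m = 38, 39, 40, 41 the conclusion holds.
m = 42: φ(42) = 12 and 42/3 = 14, so φ(42) ≤ 42/3.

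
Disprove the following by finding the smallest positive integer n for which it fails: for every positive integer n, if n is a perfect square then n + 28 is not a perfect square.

n = 36

The first 5 eligible values, up to n = 25, all satisfy the conclusion.
n = 36: 36 = 6² and 36 + 28 = 64 = 8².
Thus n = 36 disproves the claim, and no smaller n works.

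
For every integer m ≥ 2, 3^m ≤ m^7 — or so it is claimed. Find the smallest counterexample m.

For m = 2, 3, 4, 5, …, 16, 17, 18 the conclusion holds.
m = 19: 3^m = 1162261467 and m^7 = 893871739, so 1162261467 > 893871739.
So m = 19 is the smallest counterexample.

m = 19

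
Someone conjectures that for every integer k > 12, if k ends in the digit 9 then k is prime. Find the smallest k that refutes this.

We need the least integer k > 12 for which k ends in the digit 9 but k is not prime.
For k = 19, 29 the conclusion holds.
k = 39: 39 ends in 9; 39 = 3 × 13, composite.
Thus k = 39 disproves the claim, and no smaller k works.

k = 39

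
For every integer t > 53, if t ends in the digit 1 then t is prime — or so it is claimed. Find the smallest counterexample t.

For t = 61, 71 the conclusion holds.
t = 81: 81 ends in 1; 81 = 3 × 27, composite.
Hence t = 81 is a counterexample.

t = 81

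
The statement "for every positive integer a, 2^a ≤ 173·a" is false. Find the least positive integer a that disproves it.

a = 11

A counterexample is any positive integer a such that 2^a > 173·a; we check each in order.
The first 10 eligible values, up to a = 10, all satisfy the conclusion.
a = 11: 2^a = 2048 and 173·a = 1903, so 2048 > 1903.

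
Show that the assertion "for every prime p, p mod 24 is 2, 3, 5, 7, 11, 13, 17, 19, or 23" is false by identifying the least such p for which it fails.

p = 73

For p = 2, 3, 5, 7, …, 61, 67, 71 the conclusion holds.
p = 73: 73 mod 24 = 1 — not in {2, 3, 5, 7, 11, 13, 17, 19, 23}.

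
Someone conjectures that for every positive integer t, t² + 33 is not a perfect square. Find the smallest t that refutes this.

t = 1: 1² + 33 = 34, not a perfect square.
t = 2: 2² + 33 = 37, not a perfect square.
t = 3: 3² + 33 = 42, not a perfect square.
t = 4: 4² + 33 = 49 = 7², a perfect square.

t = 4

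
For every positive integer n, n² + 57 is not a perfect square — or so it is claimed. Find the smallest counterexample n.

n = 8

Check each positive integer n in order until n² + 57 is a perfect square.
n = 1: 1² + 57 = 58, not a perfect square.
n = 2: 2² + 57 = 61, not a perfect square.
n = 3: 3² + 57 = 66, not a perfect square.
n = 4: 4² + 57 = 73, not a perfect square.
n = 5: 5² + 57 = 82, not a perfect square.
n = 6: 6² + 57 = 93, not a perfect square.
n = 7: 7² + 57 = 106, not a perfect square.
n = 8: 8² + 57 = 121 = 11², a perfect square.
So n = 8 is the smallest counterexample.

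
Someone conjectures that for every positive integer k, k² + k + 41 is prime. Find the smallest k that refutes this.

k = 40

Check each positive integer k in order until k² + k + 41 is not prime.
The first 39 eligible values, up to k = 39, all satisfy the conclusion.
k = 40: k² + k + 41 = 1681 = 41 × 41, composite.
So k = 40 is the smallest counterexample.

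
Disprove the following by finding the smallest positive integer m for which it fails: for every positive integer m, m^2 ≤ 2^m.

m = 3

For m = 1, 2 the conclusion holds.
m = 3: m^2 = 9 and 2^m = 8, so 9 > 8.
Thus m = 3 disproves the claim, and no smaller m works.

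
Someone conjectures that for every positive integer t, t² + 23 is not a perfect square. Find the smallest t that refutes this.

t = 11

For t = 1, 2, 3, 4, 5, 6, 7, 8, 9, 10 the conclusion holds.
t = 11: 11² + 23 = 144 = 12², a perfect square.
Thus t = 11 disproves the claim, and no smaller t works.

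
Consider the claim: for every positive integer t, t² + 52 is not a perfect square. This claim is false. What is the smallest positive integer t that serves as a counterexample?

t = 12

For t = 1, 2, 3, 4, …, 9, 10, 11 the conclusion holds.
t = 12: 12² + 52 = 196 = 14², a perfect square.
Hence t = 12 is a counterexample.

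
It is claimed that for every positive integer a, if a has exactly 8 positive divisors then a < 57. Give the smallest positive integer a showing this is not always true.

a = 66

Check each positive integer a in order until a has exactly 8 positive divisors but the claim fails.
The first 6 eligible values, up to a = 56, all satisfy the conclusion.
a = 66: τ(66) = 8; 66 ≥ 57.
So a = 66 is the smallest counterexample.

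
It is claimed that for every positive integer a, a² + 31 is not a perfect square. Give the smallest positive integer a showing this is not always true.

The first 14 eligible values, up to a = 14, all satisfy the conclusion.
a = 15: 15² + 31 = 256 = 16², a perfect square.
So a = 15 is the smallest counterexample.

a = 15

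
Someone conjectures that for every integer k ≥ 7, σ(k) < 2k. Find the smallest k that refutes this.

We need the least integer k ≥ 7 for which the claim fails.
k = 7: σ(7) = 8; 8 < 14.
k = 8: σ(8) = 15; 15 < 16.
k = 9: σ(9) = 13; 13 < 18.
k = 10: σ(10) = 18; 18 < 20.
k = 11: σ(11) = 12; 12 < 22.
k = 12: σ(12) = 28; 28 ≥ 24.
So k = 12 is the smallest counterexample.

k = 12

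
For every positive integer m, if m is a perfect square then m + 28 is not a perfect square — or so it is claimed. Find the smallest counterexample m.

m = 36

The first 5 eligible values, up to m = 25, all satisfy the conclusion.
m = 36: 36 = 6² and 36 + 28 = 64 = 8².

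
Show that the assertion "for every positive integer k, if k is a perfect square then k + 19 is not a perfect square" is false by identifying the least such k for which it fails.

A counterexample is any positive integer k such that k is a perfect square but k + 19 is a perfect square; we check each in order.
The first 8 eligible values, up to k = 64, all satisfy the conclusion.
k = 81: 81 = 9² and 81 + 19 = 100 = 10².

k = 81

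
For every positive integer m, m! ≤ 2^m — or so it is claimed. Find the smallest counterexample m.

m = 1: m! = 1 and 2^m = 2, so 1 ≤ 2.
m = 2: m! = 2 and 2^m = 4, so 2 ≤ 4.
m = 3: m! = 6 and 2^m = 8, so 6 ≤ 8.
m = 4: m! = 24 and 2^m = 16, so 24 > 16.
Thus m = 4 disproves the claim, and no smaller m works.

m = 4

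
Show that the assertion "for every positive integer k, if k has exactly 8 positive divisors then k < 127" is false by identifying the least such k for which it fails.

k = 128

A counterexample is any positive integer k such that k has exactly 8 positive divisors but the claim fails; we check each in order.
For k = 24, 30, 40, 42, …, 105, 110, 114 the conclusion holds.
k = 128: τ(128) = 8; 128 ≥ 127.
Thus k = 128 disproves the claim, and no smaller k works.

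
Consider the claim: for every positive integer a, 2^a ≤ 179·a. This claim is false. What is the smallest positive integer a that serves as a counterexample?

We need the least positive integer a for which 2^a > 179·a.
The first 10 eligible values, up to a = 10, all satisfy the conclusion.
a = 11: 2^a = 2048 and 179·a = 1969, so 2048 > 1969.

a = 11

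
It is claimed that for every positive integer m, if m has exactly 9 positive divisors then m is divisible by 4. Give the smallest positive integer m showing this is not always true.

m = 36: τ(36) = 9; 36 mod 4 = 0.
m = 100: τ(100) = 9; 100 mod 4 = 0.
m = 196: τ(196) = 9; 196 mod 4 = 0.
m = 225: τ(225) = 9; 225 mod 4 = 1.

m = 225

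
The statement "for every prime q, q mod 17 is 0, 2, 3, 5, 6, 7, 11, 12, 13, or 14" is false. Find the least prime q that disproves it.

q = 43

Check each prime q in order until the claim fails.
For q = 2, 3, 5, 7, …, 31, 37, 41 the conclusion holds.
q = 43: 43 mod 17 = 9 — not in {0, 2, 3, 5, 6, 7, 11, 12, 13, 14}.
Thus q = 43 disproves the claim, and no smaller q works.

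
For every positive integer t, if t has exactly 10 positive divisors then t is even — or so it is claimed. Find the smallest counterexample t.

We need the least positive integer t for which t has exactly 10 positive divisors but t is odd.
The first 9 eligible values, up to t = 368, all satisfy the conclusion.
t = 405: divisors of 405: 10 divisors; 405 is odd.

t = 405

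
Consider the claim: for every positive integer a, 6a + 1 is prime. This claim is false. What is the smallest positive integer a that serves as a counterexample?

For a = 1, 2, 3 the conclusion holds.
a = 4: 6a + 1 = 25 = 5 × 5, composite.

a = 4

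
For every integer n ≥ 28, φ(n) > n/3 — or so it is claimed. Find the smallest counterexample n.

For n = 28, 29 the conclusion holds.
n = 30: φ(30) = 8 and 30/3 = 10, so φ(30) ≤ 30/3.
So n = 30 is the smallest counterexample.

n = 30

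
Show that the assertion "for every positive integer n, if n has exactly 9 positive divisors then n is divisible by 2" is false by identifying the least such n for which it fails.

For n = 36, 100, 196 the conclusion holds.
n = 225: τ(225) = 9; 225 mod 2 = 1.
Thus n = 225 disproves the claim, and no smaller n works.

n = 225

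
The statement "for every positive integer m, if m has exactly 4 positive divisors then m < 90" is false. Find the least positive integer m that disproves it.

For m = 6, 8, 10, 14, …, 85, 86, 87 the conclusion holds.
m = 91: τ(91) = 4; 91 ≥ 90.

m = 91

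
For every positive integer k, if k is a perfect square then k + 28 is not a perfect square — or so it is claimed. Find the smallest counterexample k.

k = 36

k = 1: 1 + 28 = 29, not a perfect square.
k = 4: 4 + 28 = 32, not a perfect square.
k = 9: 9 + 28 = 37, not a perfect square.
k = 16: 16 + 28 = 44, not a perfect square.
k = 25: 25 + 28 = 53, not a perfect square.
k = 36: 36 = 6² and 36 + 28 = 64 = 8².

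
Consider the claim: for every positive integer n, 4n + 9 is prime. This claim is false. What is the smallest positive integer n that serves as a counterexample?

Check each positive integer n in order until 4n + 9 is not prime.
n = 1: 4n + 9 = 13, prime.
n = 2: 4n + 9 = 17, prime.
n = 3: 4n + 9 = 21 = 3 × 7, composite.
So n = 3 is the smallest counterexample.

n = 3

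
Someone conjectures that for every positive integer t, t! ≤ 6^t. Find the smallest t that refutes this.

t = 14

A counterexample is any positive integer t such that t! > 6^t; we check each in order.
For t = 1, 2, 3, 4, …, 11, 12, 13 the conclusion holds.
t = 14: t! = 87178291200 and 6^t = 78364164096, so 87178291200 > 78364164096.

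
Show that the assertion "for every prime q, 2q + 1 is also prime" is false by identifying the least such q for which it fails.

q = 7

Check each prime q in order until 2q + 1 is not prime.
q = 2: 2q + 1 = 5, prime.
q = 3: 2q + 1 = 7, prime.
q = 5: 2q + 1 = 11, prime.
q = 7: 2q + 1 = 15 = 3 × 5, not prime.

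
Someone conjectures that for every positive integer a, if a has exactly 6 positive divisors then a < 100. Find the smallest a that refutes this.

We need the least positive integer a for which a has exactly 6 positive divisors but the claim fails.
For a = 12, 18, 20, 28, …, 92, 98, 99 the conclusion holds.
a = 116: τ(116) = 6; 116 ≥ 100.

a = 116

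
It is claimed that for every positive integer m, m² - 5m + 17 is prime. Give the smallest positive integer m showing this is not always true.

Check each positive integer m in order until m² - 5m + 17 is not prime.
The first 12 eligible values, up to m = 12, all satisfy the conclusion.
m = 13: m² - 5m + 17 = 121 = 11 × 11, composite.

m = 13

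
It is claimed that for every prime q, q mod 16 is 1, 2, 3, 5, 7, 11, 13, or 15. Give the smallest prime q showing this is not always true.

q = 41

Check each prime q in order until the claim fails.
For q = 2, 3, 5, 7, …, 29, 31, 37 the conclusion holds.
q = 41: 41 mod 16 = 9 — not in {1, 2, 3, 5, 7, 11, 13, 15}.
Thus q = 41 disproves the claim, and no smaller q works.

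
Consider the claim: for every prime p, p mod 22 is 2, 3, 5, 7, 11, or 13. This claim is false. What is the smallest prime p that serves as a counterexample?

We need the least prime p for which the claim fails.
For p = 2, 3, 5, 7, 11, 13 the conclusion holds.
p = 17: 17 mod 22 = 17 — not in {2, 3, 5, 7, 11, 13}.

p = 17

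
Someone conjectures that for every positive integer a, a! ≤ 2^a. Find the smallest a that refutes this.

a = 4

Check each positive integer a in order until a! > 2^a.
a = 1: a! = 1 and 2^a = 2, so 1 ≤ 2.
a = 2: a! = 2 and 2^a = 4, so 2 ≤ 4.
a = 3: a! = 6 and 2^a = 8, so 6 ≤ 8.
a = 4: a! = 24 and 2^a = 16, so 24 > 16.
So a = 4 is the smallest counterexample.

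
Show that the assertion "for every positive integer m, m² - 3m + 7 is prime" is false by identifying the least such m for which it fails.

m = 6

Check each positive integer m in order until m² - 3m + 7 is not prime.
The first 5 eligible values, up to m = 5, all satisfy the conclusion.
m = 6: m² - 3m + 7 = 25 = 5 × 5, composite.
So m = 6 is the smallest counterexample.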